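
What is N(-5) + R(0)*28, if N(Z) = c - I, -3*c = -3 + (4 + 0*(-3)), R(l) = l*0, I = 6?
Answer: -19/3 ≈ -6.3333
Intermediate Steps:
R(l) = 0
c = -⅓ (c = -(-3 + (4 + 0*(-3)))/3 = -(-3 + (4 + 0))/3 = -(-3 + 4)/3 = -⅓*1 = -⅓ ≈ -0.33333)
N(Z) = -19/3 (N(Z) = -⅓ - 1*6 = -⅓ - 6 = -19/3)
N(-5) + R(0)*28 = -19/3 + 0*28 = -19/3 + 0 = -19/3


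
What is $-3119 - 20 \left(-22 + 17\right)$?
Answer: $-3019$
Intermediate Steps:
$-3119 - 20 \left(-22 + 17\right) = -3119 - 20 \left(-5\right) = -3119 - -100 = -3119 + 100 = -3019$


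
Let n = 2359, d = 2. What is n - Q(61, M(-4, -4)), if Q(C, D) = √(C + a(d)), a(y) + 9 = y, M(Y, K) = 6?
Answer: 2359 - 3*√6 ≈ 2351.7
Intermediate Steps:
a(y) = -9 + y
Q(C, D) = √(-7 + C) (Q(C, D) = √(C + (-9 + 2)) = √(C - 7) = √(-7 + C))
n - Q(61, M(-4, -4)) = 2359 - √(-7 + 61) = 2359 - √54 = 2359 - 3*√6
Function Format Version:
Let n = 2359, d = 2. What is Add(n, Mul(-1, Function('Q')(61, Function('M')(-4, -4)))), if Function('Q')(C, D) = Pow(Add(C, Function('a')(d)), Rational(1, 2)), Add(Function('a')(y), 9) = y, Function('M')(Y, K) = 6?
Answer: Add(2359, Mul(-3, Pow(6, Rational(1, 2)))) ≈ 2351.7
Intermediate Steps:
Function('a')(y) = Add(-9, y)
Function('Q')(C, D) = Pow(Add(-7, C), Rational(1, 2)) (Function('Q')(C, D) = Pow(Add(C, Add(-9, 2)), Rational(1, 2)) = Pow(Add(C, -7), Rational(1, 2)) = Pow(Add(-7, C), Rational(1, 2)))
Add(n, Mul(-1, Function('Q')(61, Function('M')(-4, -4)))) = Add(2359, Mul(-1, Pow(Add(-7, 61), Rational(1, 2)))) = Add(2359, Mul(-1, Pow(54, Rational(1, 2)))) = Add(2359, Mul(-1, Mul(3, Pow(6, Rational(1, 2))))) = Add(2359, Mul(-3, Pow(6, Rational(1, 2))))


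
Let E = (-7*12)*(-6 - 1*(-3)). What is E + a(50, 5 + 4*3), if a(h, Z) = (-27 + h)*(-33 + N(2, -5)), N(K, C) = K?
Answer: -461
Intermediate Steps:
a(h, Z) = 837 - 31*h (a(h, Z) = (-27 + h)*(-33 + 2) = (-27 + h)*(-31) = 837 - 31*h)
E = 252 (E = -84*(-6 + 3) = -84*(-3) = 252)
E + a(50, 5 + 4*3) = 252 + (837 - 31*50) = 252 + (837 - 1550) = 252 - 713 = -461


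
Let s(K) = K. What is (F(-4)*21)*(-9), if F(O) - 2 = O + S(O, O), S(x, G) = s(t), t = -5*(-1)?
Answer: -567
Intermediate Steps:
t = 5
S(x, G) = 5
F(O) = 7 + O (F(O) = 2 + (O + 5) = 2 + (5 + O) = 7 + O)
(F(-4)*21)*(-9) = ((7 - 4)*21)*(-9) = (3*21)*(-9) = 63*(-9) = -567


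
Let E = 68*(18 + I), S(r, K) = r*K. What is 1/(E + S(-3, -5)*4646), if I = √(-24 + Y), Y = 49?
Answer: 1/71254 ≈ 1.4034e-5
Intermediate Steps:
I = 5 (I = √(-24 + 49) = √25 = 5)
S(r, K) = K*r
E = 1564 (E = 68*(18 + 5) = 68*23 = 1564)
1/(E + S(-3, -5)*4646) = 1/(1564 - 5*(-3)*4646) = 1/(1564 + 15*4646) = 1/(1564 + 69690) = 1/71254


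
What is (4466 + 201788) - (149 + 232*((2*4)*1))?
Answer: 204249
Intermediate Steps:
(4466 + 201788) - (149 + 232*((2*4)*1)) = 206254 - (149 + 232*(8*1)) = 206254 - (149 + 232*8) = 206254 - (149 + 1856) = 206254 - 1*2005 = 206254 - 2005 = 204249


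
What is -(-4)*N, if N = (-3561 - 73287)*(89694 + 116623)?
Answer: -63420195264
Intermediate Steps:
N = -15855048816 (N = -76848*206317 = -15855048816)
-(-4)*N = -(-4)*(-15855048816) = -1*63420195264 = -63420195264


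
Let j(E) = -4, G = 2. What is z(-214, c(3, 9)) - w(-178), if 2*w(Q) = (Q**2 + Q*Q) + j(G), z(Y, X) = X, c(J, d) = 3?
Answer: -31679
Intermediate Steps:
w(Q) = -2 + Q**2 (w(Q) = ((Q**2 + Q*Q) - 4)/2 = ((Q**2 + Q**2) - 4)/2 = (2*Q**2 - 4)/2 = (-4 + 2*Q**2)/2 = -2 + Q**2)
z(-214, c(3, 9)) - w(-178) = 3 - (-2 + (-178)**2) = 3 - (-2 + 31684) = 3 - 1*31682 = 3 - 31682 = -31679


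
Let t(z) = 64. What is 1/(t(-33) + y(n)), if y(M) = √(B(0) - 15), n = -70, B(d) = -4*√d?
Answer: 64/4111 - I*√15/4111 ≈ 0.015568 - 0.0009421*I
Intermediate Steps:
y(M) = I*√15 (y(M) = √(-4*√0 - 15) = √(-4*0 - 15) = √(0 - 15) = √(-15) = I*√15)
1/(t(-33) + y(n)) = 1/(64 + I*√15)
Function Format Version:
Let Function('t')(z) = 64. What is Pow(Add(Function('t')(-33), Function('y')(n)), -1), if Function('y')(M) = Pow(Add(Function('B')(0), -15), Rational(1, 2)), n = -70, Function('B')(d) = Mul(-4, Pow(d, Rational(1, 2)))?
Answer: Add(Rational(64, 4111), Mul(Rational(-1, 4111), I, Pow(15, Rational(1, 2)))) ≈ Add(0.015568, Mul(-0.00094210, I))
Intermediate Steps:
Function('y')(M) = Mul(I, Pow(15, Rational(1, 2))) (Function('y')(M) = Pow(Add(Mul(-4, Pow(0, Rational(1, 2))), -15), Rational(1, 2)) = Pow(Add(Mul(-4, 0), -15), Rational(1, 2)) = Pow(Add(0, -15), Rational(1, 2)) = Pow(-15, Rational(1, 2)) = Mul(I, Pow(15, Rational(1, 2))))
Pow(Add(Function('t')(-33), Function('y')(n)), -1) = Pow(Add(64, Mul(I, Pow(15, Rational(1, 2)))), -1)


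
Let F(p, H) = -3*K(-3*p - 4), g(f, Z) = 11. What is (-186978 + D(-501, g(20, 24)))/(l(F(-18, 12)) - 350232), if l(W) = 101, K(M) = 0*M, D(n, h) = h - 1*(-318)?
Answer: 186649/350131 ≈ 0.53308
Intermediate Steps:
D(n, h) = 318 + h (D(n, h) = h + 318 = 318 + h)
K(M) = 0
F(p, H) = 0 (F(p, H) = -3*0 = 0)
(-186978 + D(-501, g(20, 24)))/(l(F(-18, 12)) - 350232) = (-186978 + (318 + 11))/(101 - 350232) = (-186978 + 329)/(-350131) = -186649*(-1/350131) = 186649/350131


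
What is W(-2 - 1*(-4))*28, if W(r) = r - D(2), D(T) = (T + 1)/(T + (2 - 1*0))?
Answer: 35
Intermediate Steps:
D(T) = (1 + T)/(2 + T) (D(T) = (1 + T)/(T + (2 + 0)) = (1 + T)/(T + 2) = (1 + T)/(2 + T))
W(r) = -3/4 + r (W(r) = r - (1 + 2)/(2 + 2) = r - 3/4 = -3/4 + r)
W(-2 - 1*(-4))*28 = (-3/4 + (-2 - 1*(-4)))*28 = (-3/4 + (-2 + 4))*28 = (-3/4 + 2)*28 = (5/4)*28 = 35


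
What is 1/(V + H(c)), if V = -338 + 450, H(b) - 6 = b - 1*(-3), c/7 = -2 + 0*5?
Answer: 1/107 ≈ 0.0093458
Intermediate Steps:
c = -14 (c = 7*(-2 + 0*5) = 7*(-2 + 0) = 7*(-2) = -14)
H(b) = 9 + b (H(b) = 6 + (b - 1*(-3)) = 6 + (b + 3) = 6 + (3 + b) = 9 + b)
V = 112
1/(V + H(c)) = 1/(112 + (9 - 14)) = 1/(112 - 5) = 1/107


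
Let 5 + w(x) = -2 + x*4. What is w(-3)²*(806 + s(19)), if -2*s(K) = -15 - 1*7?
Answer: 294937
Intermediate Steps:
s(K) = 11 (s(K) = -(-15 - 1*7)/2 = -(-15 - 7)/2 = -½*(-22) = 11)
w(x) = -7 + 4*x (w(x) = -5 + (-2 + x*4) = -5 + (-2 + 4*x) = -7 + 4*x)
w(-3)²*(806 + s(19)) = (-7 + 4*(-3))²*(806 + 11) = (-7 - 12)²*817 = (-19)²*817 = 361*817 = 294937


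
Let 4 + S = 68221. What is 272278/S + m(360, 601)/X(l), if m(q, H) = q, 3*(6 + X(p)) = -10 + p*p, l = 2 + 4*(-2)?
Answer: 9481573/68217 ≈ 138.99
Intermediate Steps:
S = 68217 (S = -4 + 68221 = 68217)
l = -6 (l = 2 - 8 = -6)
X(p) = -28/3 + p**2/3 (X(p) = -6 + (-10 + p*p)/3 = -6 + (-10 + p**2)/3 = -6 + (-10/3 + p**2/3) = -28/3 + p**2/3)
272278/S + m(360, 601)/X(l) = 272278/68217 + 360/(-28/3 + (1/3)*(-6)**2) = 272278*(1/68217) + 360/(-28/3 + (1/3)*36) = 272278/68217 + 360/(-28/3 + 12) = 272278/68217 + 360/(8/3) = 272278/68217 + 360*(3/8) = 272278/68217 + 135 = 9481573/68217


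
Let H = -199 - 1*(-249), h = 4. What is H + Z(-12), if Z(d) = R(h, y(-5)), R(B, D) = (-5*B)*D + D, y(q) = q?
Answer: 145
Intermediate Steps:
R(B, D) = D - 5*B*D (R(B, D) = -5*B*D + D = D - 5*B*D)
Z(d) = 95 (Z(d) = -5*(1 - 5*4) = -5*(1 - 20) = -5*(-19) = 95)
H = 50 (H = -199 + 249 = 50)
H + Z(-12) = 50 + 95 = 145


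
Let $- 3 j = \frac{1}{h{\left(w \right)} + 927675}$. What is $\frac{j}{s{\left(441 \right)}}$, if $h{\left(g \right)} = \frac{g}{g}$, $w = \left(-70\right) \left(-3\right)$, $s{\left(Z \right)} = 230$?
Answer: $- \frac{1}{640096440} \approx -1.5623 \cdot 10^{-9}$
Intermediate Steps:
$w = 210$
$h{\left(g \right)} = 1$
$j = - \frac{1}{2783028}$ ($j = - \frac{1}{3 \left(1 + 927675\right)} = - \frac{1}{3 \cdot 927676} = \left(- \frac{1}{3}\right) \frac{1}{927676} = - \frac{1}{2783028} \approx -3.5932 \cdot 10^{-7}$)
$\frac{j}{s{\left(441 \right)}} = - \frac{1}{2783028 \cdot 230} = \left(- \frac{1}{2783028}\right) \frac{1}{230} = - \frac{1}{640096440}$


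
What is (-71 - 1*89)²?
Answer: 25600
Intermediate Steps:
(-71 - 1*89)² = (-71 - 89)² = (-160)² = 25600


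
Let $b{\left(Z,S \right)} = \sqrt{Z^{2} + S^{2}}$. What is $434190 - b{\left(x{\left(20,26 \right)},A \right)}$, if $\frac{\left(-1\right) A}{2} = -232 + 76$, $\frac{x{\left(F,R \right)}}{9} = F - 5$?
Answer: $434190 - 3 \sqrt{12841} \approx 4.3385 \cdot 10^{5}$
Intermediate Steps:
$x{\left(F,R \right)} = -45 + 9 F$ ($x{\left(F,R \right)} = 9 \left(F - 5\right) = 9 \left(-5 + F\right) = -45 + 9 F$)
$A = 312$ ($A = - 2 \left(-232 + 76\right) = \left(-2\right) \left(-156\right) = 312$)
$b{\left(Z,S \right)} = \sqrt{S^{2} + Z^{2}}$
$434190 - b{\left(x{\left(20,26 \right)},A \right)} = 434190 - \sqrt{312^{2} + \left(-45 + 9 \cdot 20\right)^{2}} = 434190 - \sqrt{97344 + \left(-45 + 180\right)^{2}} = 434190 - \sqrt{97344 + 135^{2}} = 434190 - \sqrt{97344 + 18225} = 434190 - \sqrt{115569} = 434190 - 3 \sqrt{12841}$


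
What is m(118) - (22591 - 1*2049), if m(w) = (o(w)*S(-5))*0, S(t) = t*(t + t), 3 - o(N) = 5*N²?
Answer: -20542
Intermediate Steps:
o(N) = 3 - 5*N²
S(t) = 2*t² (S(t) = t*(2*t) = 2*t²)
m(w) = 0 (m(w) = ((3 - 5*w²)*(2*(-5)²))*0 = ((3 - 5*w²)*(2*25))*0 = ((3 - 5*w²)*50)*0 = (150 - 250*w²)*0 = 0)
m(118) - (22591 - 1*2049) = 0 - (22591 - 1*2049) = 0 - (22591 - 2049) = 0 - 1*20542 = 0 - 20542 = -20542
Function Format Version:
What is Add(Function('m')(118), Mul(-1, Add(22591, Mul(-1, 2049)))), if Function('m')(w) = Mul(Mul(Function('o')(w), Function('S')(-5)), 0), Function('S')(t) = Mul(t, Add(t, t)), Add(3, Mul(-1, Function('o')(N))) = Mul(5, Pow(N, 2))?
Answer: -20542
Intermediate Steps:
Function('o')(N) = Add(3, Mul(-5, Pow(N, 2))) (Function('o')(N) = Add(3, Mul(-1, Mul(5, Pow(N, 2)))) = Add(3, Mul(-5, Pow(N, 2))))
Function('S')(t) = Mul(2, Pow(t, 2)) (Function('S')(t) = Mul(t, Mul(2, t)) = Mul(2, Pow(t, 2)))
Function('m')(w) = 0 (Function('m')(w) = Mul(Mul(Add(3, Mul(-5, Pow(w, 2))), Mul(2, Pow(-5, 2))), 0) = Mul(Mul(Add(3, Mul(-5, Pow(w, 2))), Mul(2, 25)), 0) = Mul(Mul(Add(3, Mul(-5, Pow(w, 2))), 50), 0) = Mul(Add(150, Mul(-250, Pow(w, 2))), 0) = 0)
Add(Function('m')(118), Mul(-1, Add(22591, Mul(-1, 2049)))) = Add(0, Mul(-1, Add(22591, Mul(-1, 2049)))) = Add(0, Mul(-1, Add(22591, -2049))) = Add(0, Mul(-1, 20542)) = Add(0, -20542) = -20542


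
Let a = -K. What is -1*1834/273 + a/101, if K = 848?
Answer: -59534/3939 ≈ -15.114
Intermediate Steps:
a = -848 (a = -1*848 = -848)
-1*1834/273 + a/101 = -1*1834/273 - 848/101 = -1834*1/273 - 848*1/101 = -262/39 - 848/101 = -59534/3939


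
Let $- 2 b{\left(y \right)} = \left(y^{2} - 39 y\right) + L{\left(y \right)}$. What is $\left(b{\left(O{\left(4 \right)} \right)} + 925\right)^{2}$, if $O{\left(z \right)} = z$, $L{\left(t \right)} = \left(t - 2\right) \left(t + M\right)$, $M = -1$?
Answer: $984064$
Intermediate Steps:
$L{\left(t \right)} = \left(-1 + t\right) \left(-2 + t\right)$ ($L{\left(t \right)} = \left(t - 2\right) \left(t - 1\right) = \left(-2 + t\right) \left(-1 + t\right) = \left(-1 + t\right) \left(-2 + t\right)$)
$b{\left(y \right)} = -1 - y^{2} + 21 y$ ($b{\left(y \right)} = - \frac{\left(y^{2} - 39 y\right) + \left(2 + y^{2} - 3 y\right)}{2} = - \frac{2 - 42 y + 2 y^{2}}{2} = -1 - y^{2} + 21 y$)
$\left(b{\left(O{\left(4 \right)} \right)} + 925\right)^{2} = \left(\left(-1 - 4^{2} + 21 \cdot 4\right) + 925\right)^{2} = \left(\left(-1 - 16 + 84\right) + 925\right)^{2} = \left(67 + 925\right)^{2} = 992^{2} = 984064$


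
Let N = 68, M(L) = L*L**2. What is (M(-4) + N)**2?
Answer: 16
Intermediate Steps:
M(L) = L**3
(M(-4) + N)**2 = ((-4)**3 + 68)**2 = (-64 + 68)**2 = 4**2 = 16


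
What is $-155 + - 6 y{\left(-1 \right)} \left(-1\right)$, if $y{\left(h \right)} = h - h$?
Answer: $-155$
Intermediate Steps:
$y{\left(h \right)} = 0$
$-155 + - 6 y{\left(-1 \right)} \left(-1\right) = -155 + \left(-6\right) 0 \left(-1\right) = -155 + 0 \left(-1\right) = -155 + 0 = -155$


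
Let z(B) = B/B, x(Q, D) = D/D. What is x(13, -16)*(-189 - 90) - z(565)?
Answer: -280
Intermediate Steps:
x(Q, D) = 1
z(B) = 1
x(13, -16)*(-189 - 90) - z(565) = 1*(-189 - 90) - 1*1 = 1*(-279) - 1 = -279 - 1 = -280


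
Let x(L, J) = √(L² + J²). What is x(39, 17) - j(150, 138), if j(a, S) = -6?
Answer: 6 + √1810 ≈ 48.544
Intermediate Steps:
x(L, J) = √(J² + L²)
x(39, 17) - j(150, 138) = √(17² + 39²) - 1*(-6) = √(289 + 1521) + 6 = √1810 + 6 = 6 + √1810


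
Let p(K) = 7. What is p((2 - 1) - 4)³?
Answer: 343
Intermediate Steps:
p((2 - 1) - 4)³ = 7³ = 343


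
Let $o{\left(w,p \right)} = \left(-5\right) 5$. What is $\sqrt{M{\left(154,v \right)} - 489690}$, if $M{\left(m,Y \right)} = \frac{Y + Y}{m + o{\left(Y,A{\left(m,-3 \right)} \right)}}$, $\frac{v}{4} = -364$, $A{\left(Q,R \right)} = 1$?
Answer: $\frac{i \sqrt{8149306938}}{129} \approx 699.79 i$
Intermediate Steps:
$o{\left(w,p \right)} = -25$
$v = -1456$ ($v = 4 \left(-364\right) = -1456$)
$M{\left(m,Y \right)} = \frac{2 Y}{-25 + m}$ ($M{\left(m,Y \right)} = \frac{Y + Y}{m - 25} = \frac{2 Y}{-25 + m}$)
$\sqrt{M{\left(154,v \right)} - 489690} = \sqrt{2 \left(-1456\right) \frac{1}{-25 + 154} - 489690} = \sqrt{2 \left(-1456\right) \frac{1}{129} - 489690} = \sqrt{- \frac{2912}{129} - 489690} = \sqrt{- \frac{63172922}{129}} = \frac{i \sqrt{8149306938}}{129}$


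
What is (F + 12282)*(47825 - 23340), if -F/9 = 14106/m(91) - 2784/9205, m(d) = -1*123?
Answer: 24611600652312/75481 ≈ 3.2606e+8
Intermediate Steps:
m(d) = -123
F = 390564486/377405 (F = -9*(14106/(-123) - 2784/9205) = -9*(14106*(-1/123) - 2784*1/9205) = -9*(-4702/41 - 2784/9205) = -9*(-43396054/377405) = 390564486/377405 ≈ 1034.9)
(F + 12282)*(47825 - 23340) = (390564486/377405 + 12282)*(47825 - 23340) = (5025852696/377405)*24485 = 24611600652312/75481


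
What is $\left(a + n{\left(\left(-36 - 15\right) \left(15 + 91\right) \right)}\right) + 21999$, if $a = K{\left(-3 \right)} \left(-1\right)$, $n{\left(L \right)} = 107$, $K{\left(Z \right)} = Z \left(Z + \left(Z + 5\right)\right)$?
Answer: $22103$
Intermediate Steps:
$K{\left(Z \right)} = Z \left(5 + 2 Z\right)$ ($K{\left(Z \right)} = Z \left(Z + \left(5 + Z\right)\right) = Z \left(5 + 2 Z\right)$)
$a = -3$ ($a = - 3 \left(5 + 2 \left(-3\right)\right) \left(-1\right) = - 3 \left(5 - 6\right) \left(-1\right) = \left(-3\right) \left(-1\right) \left(-1\right) = 3 \left(-1\right) = -3$)
$\left(a + n{\left(\left(-36 - 15\right) \left(15 + 91\right) \right)}\right) + 21999 = \left(-3 + 107\right) + 21999 = 104 + 21999 = 22103$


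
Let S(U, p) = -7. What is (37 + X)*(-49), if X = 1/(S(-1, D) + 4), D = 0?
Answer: -5390/3 ≈ -1796.7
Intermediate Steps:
X = -⅓ (X = 1/(-7 + 4) = 1/(-3) = -⅓ ≈ -0.33333)
(37 + X)*(-49) = (37 - ⅓)*(-49) = (110/3)*(-49) = -5390/3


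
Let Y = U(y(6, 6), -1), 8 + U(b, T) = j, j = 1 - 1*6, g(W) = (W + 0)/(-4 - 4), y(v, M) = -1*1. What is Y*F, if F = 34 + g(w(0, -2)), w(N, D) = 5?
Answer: -3471/8 ≈ -433.88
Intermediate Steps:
y(v, M) = -1
g(W) = -W/8 (g(W) = W/(-8) = W*(-⅛) = -W/8)
F = 267/8 (F = 34 - ⅛*5 = 34 - 5/8 = 267/8 ≈ 33.375)
j = -5 (j = 1 - 6 = -5)
U(b, T) = -13 (U(b, T) = -8 - 5 = -13)
Y = -13
Y*F = -13*267/8 = -3471/8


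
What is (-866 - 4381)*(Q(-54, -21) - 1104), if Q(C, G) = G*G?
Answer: 3478761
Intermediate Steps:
Q(C, G) = G²
(-866 - 4381)*(Q(-54, -21) - 1104) = (-866 - 4381)*((-21)² - 1104) = -5247*(441 - 1104) = -5247*(-663) = 3478761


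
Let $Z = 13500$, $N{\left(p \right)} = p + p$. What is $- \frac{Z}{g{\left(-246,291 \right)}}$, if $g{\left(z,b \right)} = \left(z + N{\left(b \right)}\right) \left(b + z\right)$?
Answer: $- \frac{25}{28} \approx -0.89286$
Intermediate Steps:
$N{\left(p \right)} = 2 p$
$g{\left(z,b \right)} = \left(b + z\right) \left(z + 2 b\right)$ ($g{\left(z,b \right)} = \left(z + 2 b\right) \left(b + z\right) = \left(b + z\right) \left(z + 2 b\right)$)
$- \frac{Z}{g{\left(-246,291 \right)}} = - \frac{13500}{\left(-246\right)^{2} + 2 \cdot 291^{2} + 3 \cdot 291 \left(-246\right)} = - \frac{13500}{60516 + 2 \cdot 84681 - 214758} = - \frac{13500}{60516 + 169362 - 214758} = - \frac{13500}{15120} = \left(-1\right) \frac{25}{28} = - \frac{25}{28}$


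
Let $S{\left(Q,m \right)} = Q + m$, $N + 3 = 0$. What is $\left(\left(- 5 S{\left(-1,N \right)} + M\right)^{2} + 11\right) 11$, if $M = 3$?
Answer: $5940$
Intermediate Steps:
$N = -3$ ($N = -3 + 0 = -3$)
$\left(\left(- 5 S{\left(-1,N \right)} + M\right)^{2} + 11\right) 11 = \left(\left(- 5 \left(-1 - 3\right) + 3\right)^{2} + 11\right) 11 = \left(\left(\left(-5\right) \left(-4\right) + 3\right)^{2} + 11\right) 11 = \left(\left(20 + 3\right)^{2} + 11\right) 11 = \left(23^{2} + 11\right) 11 = \left(529 + 11\right) 11 = 540 \cdot 11 = 5940$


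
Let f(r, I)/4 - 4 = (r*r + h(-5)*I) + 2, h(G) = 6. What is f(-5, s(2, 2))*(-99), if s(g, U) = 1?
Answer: -14652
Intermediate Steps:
f(r, I) = 24 + 4*r**2 + 24*I (f(r, I) = 16 + 4*((r*r + 6*I) + 2) = 16 + 4*((r**2 + 6*I) + 2) = 16 + 4*(2 + r**2 + 6*I) = 16 + (8 + 4*r**2 + 24*I) = 24 + 4*r**2 + 24*I)
f(-5, s(2, 2))*(-99) = (24 + 4*(-5)**2 + 24*1)*(-99) = (24 + 4*25 + 24)*(-99) = (24 + 100 + 24)*(-99) = 148*(-99) = -14652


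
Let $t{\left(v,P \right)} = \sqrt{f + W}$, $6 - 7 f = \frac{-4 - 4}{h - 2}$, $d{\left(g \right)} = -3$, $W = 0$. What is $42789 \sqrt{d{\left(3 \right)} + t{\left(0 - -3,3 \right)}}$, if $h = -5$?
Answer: $\frac{42789 \sqrt{-147 + 7 \sqrt{34}}}{7} \approx 62989.0 i$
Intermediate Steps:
$f = \frac{34}{49}$ ($f = \frac{6}{7} - \frac{\left(-4 - 4\right) \frac{1}{-5 - 2}}{7} = \frac{6}{7} - \frac{\left(-8\right) \frac{1}{-7}}{7} = \frac{6}{7} - \frac{\left(-8\right) \left(- \frac{1}{7}\right)}{7} = \frac{6}{7} - \frac{8}{49} = \frac{34}{49} \approx 0.69388$)
$t{\left(v,P \right)} = \frac{\sqrt{34}}{7}$ ($t{\left(v,P \right)} = \sqrt{\frac{34}{49} + 0} = \sqrt{\frac{34}{49}} = \frac{\sqrt{34}}{7}$)
$42789 \sqrt{d{\left(3 \right)} + t{\left(0 - -3,3 \right)}} = 42789 \sqrt{-3 + \frac{\sqrt{34}}{7}}$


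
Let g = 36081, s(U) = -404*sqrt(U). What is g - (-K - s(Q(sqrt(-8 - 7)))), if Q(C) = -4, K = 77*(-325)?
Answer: 11056 - 808*I ≈ 11056.0 - 808.0*I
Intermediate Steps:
K = -25025
g - (-K - s(Q(sqrt(-8 - 7)))) = 36081 - (-1*(-25025) - (-404)*sqrt(-4)) = 36081 - (25025 - (-404)*2*I) = 36081 - (25025 - (-808)*I) = 36081 - (25025 + 808*I) = 36081 + (-25025 - 808*I) = 11056 - 808*I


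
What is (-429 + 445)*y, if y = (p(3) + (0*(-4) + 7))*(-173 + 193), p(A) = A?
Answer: 3200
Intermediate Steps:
y = 200 (y = (3 + (0*(-4) + 7))*(-173 + 193) = (3 + (0 + 7))*20 = (3 + 7)*20 = 10*20 = 200)
(-429 + 445)*y = (-429 + 445)*200 = 16*200 = 3200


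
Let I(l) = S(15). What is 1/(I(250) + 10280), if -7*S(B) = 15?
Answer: 7/71945 ≈ 9.7297e-5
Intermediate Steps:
S(B) = -15/7 (S(B) = -1/7*15 = -15/7)
I(l) = -15/7
1/(I(250) + 10280) = 1/(-15/7 + 10280) = 1/(71945/7) = 7/71945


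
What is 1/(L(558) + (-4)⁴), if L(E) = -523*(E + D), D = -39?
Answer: -1/271181 ≈ -3.6876e-6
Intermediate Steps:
L(E) = 20397 - 523*E (L(E) = -523*(E - 39) = -523*(-39 + E) = 20397 - 523*E)
1/(L(558) + (-4)⁴) = 1/((20397 - 523*558) + (-4)⁴) = 1/((20397 - 291834) + 256) = 1/(-271437 + 256) = 1/(-271181) = -1/271181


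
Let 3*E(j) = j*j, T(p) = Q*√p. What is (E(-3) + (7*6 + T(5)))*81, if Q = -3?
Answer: 3645 - 243*√5 ≈ 3101.6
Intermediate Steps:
T(p) = -3*√p
E(j) = j²/3 (E(j) = (j*j)/3 = j²/3)
(E(-3) + (7*6 + T(5)))*81 = ((⅓)*(-3)² + (7*6 - 3*√5))*81 = ((⅓)*9 + (42 - 3*√5))*81 = (3 + (42 - 3*√5))*81 = (45 - 3*√5)*81 = 3645 - 243*√5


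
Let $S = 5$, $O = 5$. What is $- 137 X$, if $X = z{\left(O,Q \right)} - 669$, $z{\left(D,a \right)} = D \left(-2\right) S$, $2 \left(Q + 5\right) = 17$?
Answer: $98503$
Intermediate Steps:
$Q = \frac{7}{2}$ ($Q = -5 + \frac{1}{2} \cdot 17 = -5 + \frac{17}{2} = \frac{7}{2} \approx 3.5$)
$z{\left(D,a \right)} = - 10 D$ ($z{\left(D,a \right)} = D \left(-2\right) 5 = - 2 D 5 = - 10 D$)
$X = -719$ ($X = \left(-10\right) 5 - 669 = -50 - 669 = -719$)
$- 137 X = \left(-137\right) \left(-719\right) = 98503$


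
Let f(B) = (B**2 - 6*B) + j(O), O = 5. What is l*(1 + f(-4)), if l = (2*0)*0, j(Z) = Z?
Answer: 0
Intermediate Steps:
f(B) = 5 + B**2 - 6*B (f(B) = (B**2 - 6*B) + 5 = 5 + B**2 - 6*B)
l = 0 (l = 0*0 = 0)
l*(1 + f(-4)) = 0*(1 + (5 + (-4)**2 - 6*(-4))) = 0*(1 + (5 + 16 + 24)) = 0*(1 + 45) = 0*46 = 0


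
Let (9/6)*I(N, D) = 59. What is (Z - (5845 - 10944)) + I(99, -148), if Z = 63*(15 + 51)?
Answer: 27889/3 ≈ 9296.3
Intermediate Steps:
I(N, D) = 118/3 (I(N, D) = (⅔)*59 = 118/3)
Z = 4158 (Z = 63*66 = 4158)
(Z - (5845 - 10944)) + I(99, -148) = (4158 - (5845 - 10944)) + 118/3 = (4158 - 1*(-5099)) + 118/3 = (4158 + 5099) + 118/3 = 9257 + 118/3 = 27889/3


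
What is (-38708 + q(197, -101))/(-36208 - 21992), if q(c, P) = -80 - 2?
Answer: 1293/1940 ≈ 0.66649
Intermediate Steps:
q(c, P) = -82
(-38708 + q(197, -101))/(-36208 - 21992) = (-38708 - 82)/(-36208 - 21992) = -38790/(-58200) = -38790*(-1/58200) = 1293/1940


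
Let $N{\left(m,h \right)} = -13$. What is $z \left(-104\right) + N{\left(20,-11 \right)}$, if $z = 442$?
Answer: $-45981$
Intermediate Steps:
$z \left(-104\right) + N{\left(20,-11 \right)} = 442 \left(-104\right) - 13 = -45968 - 13 = -45981$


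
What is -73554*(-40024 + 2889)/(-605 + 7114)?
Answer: 118757730/283 ≈ 4.1964e+5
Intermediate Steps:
-73554*(-40024 + 2889)/(-605 + 7114) = -73554/(6509/(-37135)) = -73554/(6509*(-1/37135)) = -73554/(-6509/37135) = -73554*(-37135/6509) = 118757730/283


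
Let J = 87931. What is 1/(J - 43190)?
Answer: 1/44741 ≈ 2.2351e-5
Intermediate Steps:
1/(J - 43190) = 1/(87931 - 43190) = 1/44741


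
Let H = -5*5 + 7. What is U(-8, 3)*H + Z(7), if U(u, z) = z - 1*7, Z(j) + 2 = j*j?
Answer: 119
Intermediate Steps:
Z(j) = -2 + j² (Z(j) = -2 + j*j = -2 + j²)
U(u, z) = -7 + z (U(u, z) = z - 7 = -7 + z)
H = -18 (H = -25 + 7 = -18)
U(-8, 3)*H + Z(7) = (-7 + 3)*(-18) + (-2 + 7²) = -4*(-18) + (-2 + 49) = 72 + 47 = 119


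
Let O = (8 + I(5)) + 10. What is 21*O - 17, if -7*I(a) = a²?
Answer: 286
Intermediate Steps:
I(a) = -a²/7
O = 101/7 (O = (8 - ⅐*5²) + 10 = (8 - ⅐*25) + 10 = (8 - 25/7) + 10 = 31/7 + 10 = 101/7 ≈ 14.429)
21*O - 17 = 21*(101/7) - 17 = 303 - 17 = 286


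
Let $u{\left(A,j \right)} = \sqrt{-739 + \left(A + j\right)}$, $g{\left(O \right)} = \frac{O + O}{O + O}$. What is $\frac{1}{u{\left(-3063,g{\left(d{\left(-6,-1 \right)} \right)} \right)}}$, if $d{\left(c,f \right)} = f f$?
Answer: $- \frac{i \sqrt{3801}}{3801} \approx - 0.01622 i$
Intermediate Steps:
$d{\left(c,f \right)} = f^{2}$
$g{\left(O \right)} = 1$ ($g{\left(O \right)} = \frac{2 O}{2 O} = 2 O \frac{1}{2 O} = 1$)
$u{\left(A,j \right)} = \sqrt{-739 + A + j}$
$\frac{1}{u{\left(-3063,g{\left(d{\left(-6,-1 \right)} \right)} \right)}} = \frac{1}{\sqrt{-739 - 3063 + 1}} = \frac{1}{\sqrt{-3801}} = \frac{1}{i \sqrt{3801}} = - \frac{i \sqrt{3801}}{3801}$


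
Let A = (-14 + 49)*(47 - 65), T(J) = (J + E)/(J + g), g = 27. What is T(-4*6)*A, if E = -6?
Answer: 6300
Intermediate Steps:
T(J) = (-6 + J)/(27 + J) (T(J) = (J - 6)/(J + 27) = (-6 + J)/(27 + J))
A = -630 (A = 35*(-18) = -630)
T(-4*6)*A = ((-6 - 4*6)/(27 - 4*6))*(-630) = ((-6 - 24)/(27 - 24))*(-630) = (-30/3)*(-630) = ((1/3)*(-30))*(-630) = -10*(-630) = 6300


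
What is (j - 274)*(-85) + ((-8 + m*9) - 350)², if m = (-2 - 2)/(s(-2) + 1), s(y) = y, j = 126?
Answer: 116264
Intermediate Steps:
m = 4 (m = (-2 - 2)/(-2 + 1) = -4/(-1) = -4*(-1) = 4)
(j - 274)*(-85) + ((-8 + m*9) - 350)² = (126 - 274)*(-85) + ((-8 + 4*9) - 350)² = -148*(-85) + ((-8 + 36) - 350)² = 12580 + (28 - 350)² = 12580 + (-322)² = 12580 + 103684 = 116264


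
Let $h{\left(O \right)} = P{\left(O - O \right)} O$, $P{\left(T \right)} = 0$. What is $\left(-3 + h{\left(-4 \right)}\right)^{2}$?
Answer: $9$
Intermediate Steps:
$h{\left(O \right)} = 0$ ($h{\left(O \right)} = 0 O = 0$)
$\left(-3 + h{\left(-4 \right)}\right)^{2} = \left(-3 + 0\right)^{2} = \left(-3\right)^{2} = 9$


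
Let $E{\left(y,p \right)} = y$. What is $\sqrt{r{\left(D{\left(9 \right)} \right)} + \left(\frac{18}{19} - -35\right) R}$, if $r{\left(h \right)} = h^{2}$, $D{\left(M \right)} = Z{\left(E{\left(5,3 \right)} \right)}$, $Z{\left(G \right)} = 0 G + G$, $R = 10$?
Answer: $\frac{\sqrt{138795}}{19} \approx 19.608$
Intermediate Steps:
$Z{\left(G \right)} = G$ ($Z{\left(G \right)} = 0 + G = G$)
$D{\left(M \right)} = 5$
$\sqrt{r{\left(D{\left(9 \right)} \right)} + \left(\frac{18}{19} - -35\right) R} = \sqrt{5^{2} + \left(\frac{18}{19} - -35\right) 10} = \sqrt{25 + \left(18 \cdot \frac{1}{19} + 35\right) 10} = \sqrt{25 + \left(\frac{18}{19} + 35\right) 10} = \sqrt{25 + \frac{683}{19} \cdot 10} = \sqrt{25 + \frac{6830}{19}} = \sqrt{\frac{7305}{19}} = \frac{\sqrt{138795}}{19}$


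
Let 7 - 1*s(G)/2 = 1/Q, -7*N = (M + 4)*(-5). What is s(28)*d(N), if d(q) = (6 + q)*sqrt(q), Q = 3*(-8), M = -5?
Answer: 6253*I*sqrt(35)/588 ≈ 62.914*I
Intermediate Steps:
Q = -24
N = -5/7 (N = -(-5 + 4)*(-5)/7 = -(-1)*(-5)/7 = -1/7*5 = -5/7 ≈ -0.71429)
s(G) = 169/12 (s(G) = 14 - 2/(-24) = 14 - 2*(-1/24) = 14 + 1/12 = 169/12)
d(q) = sqrt(q)*(6 + q)
s(28)*d(N) = 169*(sqrt(-5/7)*(6 - 5/7))/12 = 169*((I*sqrt(35)/7)*(37/7))/12 = 169*(37*I*sqrt(35)/49)/12 = 6253*I*sqrt(35)/588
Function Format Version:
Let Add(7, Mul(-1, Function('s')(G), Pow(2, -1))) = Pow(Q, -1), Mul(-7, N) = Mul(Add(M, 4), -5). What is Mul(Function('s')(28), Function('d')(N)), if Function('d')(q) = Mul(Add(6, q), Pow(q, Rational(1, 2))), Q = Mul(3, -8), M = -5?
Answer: Mul(Rational(6253, 588), I, Pow(35, Rational(1, 2))) ≈ Mul(62.914, I)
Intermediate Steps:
Q = -24
N = Rational(-5, 7) (N = Mul(Rational(-1, 7), Mul(Add(-5, 4), -5)) = Mul(Rational(-1, 7), Mul(-1, -5)) = Mul(Rational(-1, 7), 5) = Rational(-5, 7) ≈ -0.71429)
Function('s')(G) = Rational(169, 12) (Function('s')(G) = Add(14, Mul(-2, Pow(-24, -1))) = Add(14, Mul(-2, Rational(-1, 24))) = Add(14, Rational(1, 12)) = Rational(169, 12))
Function('d')(q) = Mul(Pow(q, Rational(1, 2)), Add(6, q))
Mul(Function('s')(28), Function('d')(N)) = Mul(Rational(169, 12), Mul(Pow(Rational(-5, 7), Rational(1, 2)), Add(6, Rational(-5, 7)))) = Mul(Rational(169, 12), Mul(Mul(Rational(1, 7), I, Pow(35, Rational(1, 2))), Rational(37, 7))) = Mul(Rational(169, 12), Mul(Rational(37, 49), I, Pow(35, Rational(1, 2)))) = Mul(Rational(6253, 588), I, Pow(35, Rational(1, 2)))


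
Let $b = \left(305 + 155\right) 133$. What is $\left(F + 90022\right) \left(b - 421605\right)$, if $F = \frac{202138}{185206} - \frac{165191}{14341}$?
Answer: $- \frac{43084171792291096350}{1328019623} \approx -3.2442 \cdot 10^{10}$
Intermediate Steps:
$F = - \frac{13847751644}{1328019623}$ ($F = 202138 \cdot \frac{1}{185206} - \frac{165191}{14341} = \frac{101069}{92603} - \frac{165191}{14341} = - \frac{13847751644}{1328019623} \approx -10.427$)
$b = 61180$ ($b = 460 \cdot 133 = 61180$)
$\left(F + 90022\right) \left(b - 421605\right) = \left(- \frac{13847751644}{1328019623} + 90022\right) \left(61180 - 421605\right) = \frac{119537134750062}{1328019623} \left(-360425\right) = - \frac{43084171792291096350}{1328019623}$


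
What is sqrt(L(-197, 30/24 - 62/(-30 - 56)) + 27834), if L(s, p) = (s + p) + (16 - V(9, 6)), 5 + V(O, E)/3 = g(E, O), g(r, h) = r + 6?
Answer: sqrt(204380849)/86 ≈ 166.23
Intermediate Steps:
g(r, h) = 6 + r
V(O, E) = 3 + 3*E (V(O, E) = -15 + 3*(6 + E) = -15 + (18 + 3*E) = 3 + 3*E)
L(s, p) = -5 + p + s (L(s, p) = (s + p) + (16 - (3 + 3*6)) = (p + s) + (16 - (3 + 18)) = (p + s) + (16 - 1*21) = (p + s) + (16 - 21) = (p + s) - 5 = -5 + p + s)
sqrt(L(-197, 30/24 - 62/(-30 - 56)) + 27834) = sqrt((-5 + (30/24 - 62/(-30 - 56)) - 197) + 27834) = sqrt((-5 + (30*(1/24) - 62/(-86)) - 197) + 27834) = sqrt((-5 + (5/4 - 62*(-1/86)) - 197) + 27834) = sqrt((-5 + (5/4 + 31/43) - 197) + 27834) = sqrt((-5 + 339/172 - 197) + 27834) = sqrt(-34405/172 + 27834) = sqrt(4753043/172) = sqrt(204380849)/86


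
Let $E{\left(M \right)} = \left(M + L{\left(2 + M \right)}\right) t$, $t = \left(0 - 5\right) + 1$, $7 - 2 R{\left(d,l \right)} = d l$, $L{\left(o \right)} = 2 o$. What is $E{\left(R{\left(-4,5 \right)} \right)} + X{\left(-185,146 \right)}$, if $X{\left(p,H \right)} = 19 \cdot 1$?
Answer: $-159$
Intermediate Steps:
$X{\left(p,H \right)} = 19$
$R{\left(d,l \right)} = \frac{7}{2} - \frac{d l}{2}$
$t = -4$ ($t = \left(0 - 5\right) + 1 = -5 + 1 = -4$)
$E{\left(M \right)} = -16 - 12 M$ ($E{\left(M \right)} = \left(M + 2 \left(2 + M\right)\right) \left(-4\right) = \left(M + \left(4 + 2 M\right)\right) \left(-4\right) = \left(4 + 3 M\right) \left(-4\right) = -16 - 12 M$)
$E{\left(R{\left(-4,5 \right)} \right)} + X{\left(-185,146 \right)} = \left(-16 - 12 \left(\frac{7}{2} - \left(-2\right) 5\right)\right) + 19 = \left(-16 - 12 \left(\frac{7}{2} + 10\right)\right) + 19 = \left(-16 - 162\right) + 19 = -178 + 19 = -159$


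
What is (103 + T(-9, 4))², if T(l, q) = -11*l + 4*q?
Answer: 47524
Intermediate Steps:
(103 + T(-9, 4))² = (103 + (-11*(-9) + 4*4))² = (103 + (99 + 16))² = (103 + 115)² = 218² = 47524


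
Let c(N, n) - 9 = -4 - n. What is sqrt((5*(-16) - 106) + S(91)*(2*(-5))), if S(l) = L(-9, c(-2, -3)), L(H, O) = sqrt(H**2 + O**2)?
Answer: sqrt(-186 - 10*sqrt(145)) ≈ 17.505*I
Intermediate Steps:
c(N, n) = 5 - n (c(N, n) = 9 + (-4 - n) = 5 - n)
S(l) = sqrt(145) (S(l) = sqrt((-9)**2 + (5 - 1*(-3))**2) = sqrt(81 + (5 + 3)**2) = sqrt(81 + 8**2) = sqrt(81 + 64) = sqrt(145))
sqrt((5*(-16) - 106) + S(91)*(2*(-5))) = sqrt((5*(-16) - 106) + sqrt(145)*(2*(-5))) = sqrt((-80 - 106) + sqrt(145)*(-10)) = sqrt(-186 - 10*sqrt(145))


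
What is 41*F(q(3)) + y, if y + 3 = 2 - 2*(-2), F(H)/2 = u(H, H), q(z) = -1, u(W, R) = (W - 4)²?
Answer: 2053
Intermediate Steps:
u(W, R) = (-4 + W)²
F(H) = 2*(-4 + H)²
y = 3 (y = -3 + (2 - 2*(-2)) = -3 + (2 + 4) = -3 + 6 = 3)
41*F(q(3)) + y = 41*(2*(-4 - 1)²) + 3 = 41*(2*(-5)²) + 3 = 41*(2*25) + 3 = 41*50 + 3 = 2050 + 3 = 2053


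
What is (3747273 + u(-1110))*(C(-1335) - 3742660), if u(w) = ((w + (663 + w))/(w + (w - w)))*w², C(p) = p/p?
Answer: -20493090288837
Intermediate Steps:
C(p) = 1
u(w) = w*(663 + 2*w) (u(w) = ((663 + 2*w)/(w + 0))*w² = ((663 + 2*w)/w)*w² = w*(663 + 2*w))
(3747273 + u(-1110))*(C(-1335) - 3742660) = (3747273 - 1110*(663 + 2*(-1110)))*(1 - 3742660) = (3747273 - 1110*(663 - 2220))*(-3742659) = (3747273 - 1110*(-1557))*(-3742659) = (3747273 + 1728270)*(-3742659) = 5475543*(-3742659) = -20493090288837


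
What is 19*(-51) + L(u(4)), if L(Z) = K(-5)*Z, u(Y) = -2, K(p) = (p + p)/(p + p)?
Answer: -971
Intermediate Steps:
K(p) = 1 (K(p) = (2*p)/((2*p)) = (2*p)*(1/(2*p)) = 1)
L(Z) = Z (L(Z) = 1*Z = Z)
19*(-51) + L(u(4)) = 19*(-51) - 2 = -969 - 2 = -971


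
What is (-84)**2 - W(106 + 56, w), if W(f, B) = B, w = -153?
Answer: 7209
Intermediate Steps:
(-84)**2 - W(106 + 56, w) = (-84)**2 - 1*(-153) = 7056 + 153 = 7209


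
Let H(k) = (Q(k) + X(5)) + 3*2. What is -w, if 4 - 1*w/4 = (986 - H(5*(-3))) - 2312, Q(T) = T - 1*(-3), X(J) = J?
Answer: -5316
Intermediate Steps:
Q(T) = 3 + T (Q(T) = T + 3 = 3 + T)
H(k) = 14 + k (H(k) = ((3 + k) + 5) + 3*2 = (8 + k) + 6 = 14 + k)
w = 5316 (w = 16 - 4*((986 - (14 + 5*(-3))) - 2312) = 16 - 4*((986 - (14 - 15)) - 2312) = 16 - 4*((986 - 1*(-1)) - 2312) = 16 - 4*((986 + 1) - 2312) = 16 - 4*(987 - 2312) = 16 - 4*(-1325) = 16 + 5300 = 5316)
-w = -1*5316 = -5316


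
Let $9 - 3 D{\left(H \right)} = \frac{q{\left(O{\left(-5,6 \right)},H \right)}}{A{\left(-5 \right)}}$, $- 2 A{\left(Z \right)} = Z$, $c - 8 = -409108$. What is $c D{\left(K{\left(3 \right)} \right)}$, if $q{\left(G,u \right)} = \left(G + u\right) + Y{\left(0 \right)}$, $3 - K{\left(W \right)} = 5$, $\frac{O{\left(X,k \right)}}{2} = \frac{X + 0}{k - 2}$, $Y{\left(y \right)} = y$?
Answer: $-1472760$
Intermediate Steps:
$O{\left(X,k \right)} = \frac{2 X}{-2 + k}$ ($O{\left(X,k \right)} = 2 \frac{X + 0}{k - 2} = 2 \frac{X}{-2 + k} = \frac{2 X}{-2 + k}$)
$c = -409100$ ($c = 8 - 409108 = -409100$)
$A{\left(Z \right)} = - \frac{Z}{2}$
$K{\left(W \right)} = -2$ ($K{\left(W \right)} = 3 - 5 = -2$)
$q{\left(G,u \right)} = G + u$ ($q{\left(G,u \right)} = \left(G + u\right) + 0 = G + u$)
$D{\left(H \right)} = \frac{10}{3} - \frac{2 H}{15}$ ($D{\left(H \right)} = 3 - \frac{\left(2 \left(-5\right) \frac{1}{-2 + 6} + H\right) \frac{1}{\left(- \frac{1}{2}\right) \left(-5\right)}}{3} = 3 - \frac{\left(2 \left(-5\right) \frac{1}{4} + H\right) \frac{1}{\frac{5}{2}}}{3} = 3 - \frac{\left(2 \left(-5\right) \frac{1}{4} + H\right) \frac{2}{5}}{3} = 3 - \frac{\left(- \frac{5}{2} + H\right) \frac{2}{5}}{3} = 3 - \frac{-1 + \frac{2 H}{5}}{3} = 3 - \left(- \frac{1}{3} + \frac{2 H}{15}\right) = \frac{10}{3} - \frac{2 H}{15}$)
$c D{\left(K{\left(3 \right)} \right)} = - 409100 \left(\frac{10}{3} - - \frac{4}{15}\right) = - 409100 \left(\frac{10}{3} + \frac{4}{15}\right) = \left(-409100\right) \frac{18}{5} = -1472760$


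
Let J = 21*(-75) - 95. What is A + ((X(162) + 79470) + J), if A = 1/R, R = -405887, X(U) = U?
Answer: 31643762293/405887 ≈ 77962.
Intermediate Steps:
J = -1670 (J = -1575 - 95 = -1670)
A = -1/405887 (A = 1/(-405887) = -1/405887 ≈ -2.4637e-6)
A + ((X(162) + 79470) + J) = -1/405887 + ((162 + 79470) - 1670) = -1/405887 + (79632 - 1670) = -1/405887 + 77962 = 31643762293/405887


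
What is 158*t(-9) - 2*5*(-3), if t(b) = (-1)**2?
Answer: 188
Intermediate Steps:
t(b) = 1
158*t(-9) - 2*5*(-3) = 158*1 - 2*5*(-3) = 158 - 10*(-3) = 158 + 30 = 188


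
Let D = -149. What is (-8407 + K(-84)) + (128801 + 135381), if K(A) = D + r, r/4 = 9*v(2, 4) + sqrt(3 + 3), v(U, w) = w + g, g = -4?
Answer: 255626 + 4*sqrt(6) ≈ 2.5564e+5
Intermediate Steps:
v(U, w) = -4 + w (v(U, w) = w - 4 = -4 + w)
r = 4*sqrt(6) (r = 4*(9*(-4 + 4) + sqrt(3 + 3)) = 4*(9*0 + sqrt(6)) = 4*(0 + sqrt(6)) = 4*sqrt(6) ≈ 9.7980)
K(A) = -149 + 4*sqrt(6)
(-8407 + K(-84)) + (128801 + 135381) = (-8407 + (-149 + 4*sqrt(6))) + (128801 + 135381) = (-8556 + 4*sqrt(6)) + 264182 = 255626 + 4*sqrt(6)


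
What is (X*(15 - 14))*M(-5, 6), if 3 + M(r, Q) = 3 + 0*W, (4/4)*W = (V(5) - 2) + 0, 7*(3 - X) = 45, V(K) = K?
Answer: 0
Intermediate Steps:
X = -24/7 (X = 3 - ⅐*45 = 3 - 45/7 = -24/7 ≈ -3.4286)
W = 3 (W = (5 - 2) + 0 = 3 + 0 = 3)
M(r, Q) = 0 (M(r, Q) = -3 + (3 + 0*3) = -3 + (3 + 0) = -3 + 3 = 0)
(X*(15 - 14))*M(-5, 6) = -24*(15 - 14)/7*0 = -24/7*1*0 = -24/7*0 = 0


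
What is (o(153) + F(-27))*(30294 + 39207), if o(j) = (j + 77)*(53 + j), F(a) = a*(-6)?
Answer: 3304216542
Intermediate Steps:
F(a) = -6*a
o(j) = (53 + j)*(77 + j) (o(j) = (77 + j)*(53 + j) = (53 + j)*(77 + j))
(o(153) + F(-27))*(30294 + 39207) = ((4081 + 153**2 + 130*153) - 6*(-27))*(30294 + 39207) = ((4081 + 23409 + 19890) + 162)*69501 = (47380 + 162)*69501 = 47542*69501 = 3304216542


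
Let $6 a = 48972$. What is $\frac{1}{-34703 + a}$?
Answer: $- \frac{1}{26541} \approx -3.7678 \cdot 10^{-5}$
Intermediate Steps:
$a = 8162$ ($a = \frac{1}{6} \cdot 48972 = 8162$)
$\frac{1}{-34703 + a} = \frac{1}{-34703 + 8162} = \frac{1}{-26541} = - \frac{1}{26541}$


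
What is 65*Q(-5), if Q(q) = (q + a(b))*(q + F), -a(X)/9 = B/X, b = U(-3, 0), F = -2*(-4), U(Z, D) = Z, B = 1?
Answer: -390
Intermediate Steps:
F = 8
b = -3
a(X) = -9/X
Q(q) = (3 + q)*(8 + q) (Q(q) = (q - 9/(-3))*(q + 8) = (q - 9*(-⅓))*(8 + q) = (q + 3)*(8 + q) = (3 + q)*(8 + q))
65*Q(-5) = 65*(24 + (-5)² + 11*(-5)) = 65*(24 + 25 - 55) = 65*(-6) = -390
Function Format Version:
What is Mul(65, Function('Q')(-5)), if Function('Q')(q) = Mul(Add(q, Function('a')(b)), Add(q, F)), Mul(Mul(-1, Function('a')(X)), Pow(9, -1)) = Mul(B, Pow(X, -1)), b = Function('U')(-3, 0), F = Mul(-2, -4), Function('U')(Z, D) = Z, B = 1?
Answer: -390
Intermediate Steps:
F = 8
b = -3
Function('a')(X) = Mul(-9, Pow(X, -1)) (Function('a')(X) = Mul(-9, Mul(1, Pow(X, -1))) = Mul(-9, Pow(X, -1)))
Function('Q')(q) = Mul(Add(3, q), Add(8, q)) (Function('Q')(q) = Mul(Add(q, Mul(-9, Pow(-3, -1))), Add(q, 8)) = Mul(Add(q, Mul(-9, Rational(-1, 3))), Add(8, q)) = Mul(Add(q, 3), Add(8, q)) = Mul(Add(3, q), Add(8, q)))
Mul(65, Function('Q')(-5)) = Mul(65, Add(24, Pow(-5, 2), Mul(11, -5))) = Mul(65, Add(24, 25, -55)) = Mul(65, -6) = -390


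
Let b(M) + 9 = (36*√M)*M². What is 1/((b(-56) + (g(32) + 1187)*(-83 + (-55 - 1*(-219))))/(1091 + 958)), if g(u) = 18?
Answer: 1851613/6696975564 - 1070944*I*√14/1674243891 ≈ 0.00027648 - 0.0023934*I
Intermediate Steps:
b(M) = -9 + 36*M^(5/2) (b(M) = -9 + (36*√M)*M² = -9 + 36*M^(5/2))
1/((b(-56) + (g(32) + 1187)*(-83 + (-55 - 1*(-219))))/(1091 + 958)) = 1/(((-9 + 36*(-56)^(5/2)) + (18 + 1187)*(-83 + (-55 - 1*(-219))))/(1091 + 958)) = 1/(((-9 + 36*(6272*I*√14)) + 1205*(-83 + (-55 + 219)))/2049) = 1/(((-9 + 225792*I*√14) + 1205*(-83 + 164))*(1/2049)) = 1/(((-9 + 225792*I*√14) + 1205*81)*(1/2049)) = 1/(((-9 + 225792*I*√14) + 97605)*(1/2049)) = 1/((97596 + 225792*I*√14)*(1/2049)) = 1/(32532/683 + 75264*I*√14/683)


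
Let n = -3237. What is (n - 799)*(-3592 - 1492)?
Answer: 20519024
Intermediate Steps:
(n - 799)*(-3592 - 1492) = (-3237 - 799)*(-3592 - 1492) = -4036*(-5084) = 20519024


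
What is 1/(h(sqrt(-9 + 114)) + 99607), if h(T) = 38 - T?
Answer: 949/94563104 + sqrt(105)/9929125920 ≈ 1.0037e-5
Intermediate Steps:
1/(h(sqrt(-9 + 114)) + 99607) = 1/((38 - sqrt(-9 + 114)) + 99607) = 1/((38 - sqrt(105)) + 99607) = 1/(99645 - sqrt(105))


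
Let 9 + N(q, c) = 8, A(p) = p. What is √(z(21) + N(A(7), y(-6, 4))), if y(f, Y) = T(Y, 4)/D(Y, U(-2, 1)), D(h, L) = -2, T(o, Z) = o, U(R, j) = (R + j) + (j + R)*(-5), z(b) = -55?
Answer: 2*I*√14 ≈ 7.4833*I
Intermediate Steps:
U(R, j) = -4*R - 4*j (U(R, j) = (R + j) + (R + j)*(-5) = (R + j) + (-5*R - 5*j) = -4*R - 4*j)
y(f, Y) = -Y/2 (y(f, Y) = Y/(-2) = Y*(-½) = -Y/2)
N(q, c) = -1 (N(q, c) = -9 + 8 = -1)
√(z(21) + N(A(7), y(-6, 4))) = √(-55 - 1) = √(-56) = 2*I*√14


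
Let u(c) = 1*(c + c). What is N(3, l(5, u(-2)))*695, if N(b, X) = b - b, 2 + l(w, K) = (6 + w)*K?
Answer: 0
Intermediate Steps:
u(c) = 2*c (u(c) = 1*(2*c) = 2*c)
l(w, K) = -2 + K*(6 + w) (l(w, K) = -2 + (6 + w)*K = -2 + K*(6 + w))
N(b, X) = 0
N(3, l(5, u(-2)))*695 = 0*695 = 0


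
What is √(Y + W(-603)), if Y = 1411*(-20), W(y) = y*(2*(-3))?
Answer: I*√24602 ≈ 156.85*I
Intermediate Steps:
W(y) = -6*y (W(y) = y*(-6) = -6*y)
Y = -28220
√(Y + W(-603)) = √(-28220 - 6*(-603)) = √(-28220 + 3618) = √(-24602) = I*√24602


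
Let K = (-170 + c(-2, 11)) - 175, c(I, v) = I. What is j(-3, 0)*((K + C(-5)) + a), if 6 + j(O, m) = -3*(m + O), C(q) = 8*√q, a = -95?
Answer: -1326 + 24*I*√5 ≈ -1326.0 + 53.666*I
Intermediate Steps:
K = -347 (K = (-170 - 2) - 175 = -172 - 175 = -347)
j(O, m) = -6 - 3*O - 3*m (j(O, m) = -6 - 3*(m + O) = -6 - 3*(O + m) = -6 + (-3*O - 3*m) = -6 - 3*O - 3*m)
j(-3, 0)*((K + C(-5)) + a) = (-6 - 3*(-3) - 3*0)*((-347 + 8*√(-5)) - 95) = (-6 + 9 + 0)*((-347 + 8*(I*√5)) - 95) = 3*((-347 + 8*I*√5) - 95) = 3*(-442 + 8*I*√5) = -1326 + 24*I*√5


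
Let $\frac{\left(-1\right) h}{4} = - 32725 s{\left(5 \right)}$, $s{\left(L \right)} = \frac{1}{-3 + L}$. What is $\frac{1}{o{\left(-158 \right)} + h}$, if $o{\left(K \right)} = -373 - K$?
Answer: $\frac{1}{65235} \approx 1.5329 \cdot 10^{-5}$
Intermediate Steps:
$h = 65450$ ($h = - 4 \left(- \frac{32725}{-3 + 5}\right) = - 4 \left(- \frac{32725}{2}\right) = - 4 \left(\left(-32725\right) \frac{1}{2}\right) = \left(-4\right) \left(- \frac{32725}{2}\right) = 65450$)
$\frac{1}{o{\left(-158 \right)} + h} = \frac{1}{\left(-373 - -158\right) + 65450} = \frac{1}{\left(-373 + 158\right) + 65450} = \frac{1}{-215 + 65450} = \frac{1}{65235}$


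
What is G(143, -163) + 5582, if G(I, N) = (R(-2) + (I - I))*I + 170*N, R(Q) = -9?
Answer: -23415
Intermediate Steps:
G(I, N) = -9*I + 170*N (G(I, N) = (-9 + (I - I))*I + 170*N = (-9 + 0)*I + 170*N = -9*I + 170*N)
G(143, -163) + 5582 = (-9*143 + 170*(-163)) + 5582 = (-1287 - 27710) + 5582 = -28997 + 5582 = -23415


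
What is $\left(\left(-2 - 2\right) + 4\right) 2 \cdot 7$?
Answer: $0$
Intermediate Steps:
$\left(\left(-2 - 2\right) + 4\right) 2 \cdot 7 = \left(-4 + 4\right) 2 \cdot 7 = 0 \cdot 2 \cdot 7 = 0 \cdot 7 = 0$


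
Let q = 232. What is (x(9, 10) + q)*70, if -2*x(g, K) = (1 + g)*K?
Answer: 12740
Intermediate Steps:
x(g, K) = -K*(1 + g)/2 (x(g, K) = -(1 + g)*K/2 = -K*(1 + g)/2)
(x(9, 10) + q)*70 = (-½*10*(1 + 9) + 232)*70 = (-½*10*10 + 232)*70 = (-50 + 232)*70 = 182*70 = 12740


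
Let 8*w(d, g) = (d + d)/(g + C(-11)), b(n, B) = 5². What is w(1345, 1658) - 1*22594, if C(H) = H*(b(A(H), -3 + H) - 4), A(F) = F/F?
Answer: -128965207/5708 ≈ -22594.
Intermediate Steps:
A(F) = 1
b(n, B) = 25
C(H) = 21*H (C(H) = H*(25 - 4) = H*21 = 21*H)
w(d, g) = d/(4*(-231 + g)) (w(d, g) = ((d + d)/(g + 21*(-11)))/8 = ((2*d)/(g - 231))/8 = ((2*d)/(-231 + g))/8 = (2*d/(-231 + g))/8 = d/(4*(-231 + g)))
w(1345, 1658) - 1*22594 = (¼)*1345/(-231 + 1658) - 1*22594 = (¼)*1345/1427 - 22594 = (¼)*1345*(1/1427) - 22594 = 1345/5708 - 22594 = -128965207/5708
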